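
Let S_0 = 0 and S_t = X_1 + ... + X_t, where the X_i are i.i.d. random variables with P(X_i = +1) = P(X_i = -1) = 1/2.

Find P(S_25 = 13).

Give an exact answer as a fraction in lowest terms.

Answer: 44275/8388608

Derivation:
To reach position 13 after 25 steps: need 19 steps of +1 and 6 of -1.
Favorable paths: C(25,19) = 177100
Total paths: 2^25 = 33554432
P = 177100/33554432 = 44275/8388608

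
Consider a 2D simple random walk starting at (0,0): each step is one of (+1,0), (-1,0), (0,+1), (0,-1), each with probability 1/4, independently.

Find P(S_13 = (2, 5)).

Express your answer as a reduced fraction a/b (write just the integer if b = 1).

Answer: 184041/33554432

Derivation:
Let h be the number of horizontal steps (so 13-h are vertical). To end at (2,5) need (h+2)/2 right-steps and ((13-h)+5)/2 up-steps.
Sum over h with 2 ≤ h ≤ 8, h ≡ 0 (mod 2), 13-h ≡ 1 (mod 2):
h=2: C(13,2)·C(2,2)·C(11,8) = 78·1·165 = 12870
h=4: C(13,4)·C(4,3)·C(9,7) = 715·4·36 = 102960
h=6: C(13,6)·C(6,4)·C(7,6) = 1716·15·7 = 180180
h=8: C(13,8)·C(8,5)·C(5,5) = 1287·56·1 = 72072
Total favorable: 368082
Total paths: 4^13 = 67108864
P = 368082/67108864 = 184041/33554432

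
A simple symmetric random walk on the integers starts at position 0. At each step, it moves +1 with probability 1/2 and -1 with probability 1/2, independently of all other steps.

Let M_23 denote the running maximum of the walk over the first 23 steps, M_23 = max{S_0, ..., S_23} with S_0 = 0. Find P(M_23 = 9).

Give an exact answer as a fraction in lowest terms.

Answer: 245157/8388608

Derivation:
Let M_23 = max(S_0,...,S_23). Use the reflection principle: for j ≥ 1, #{paths with M_23 ≥ j} = #{S_23 ≥ j} + #{S_23 ≥ j+1}.
By reflection, #{M_23 ≥ 9} = #{S_23 ≥ 9} + #{S_23 ≥ 10} = 390656 + 145499 = 536155.
#{M_23 ≥ 10} = #{S_23 ≥ 10} + #{S_23 ≥ 11} = 145499 + 145499 = 290998.
#{M_23 = 9} = 536155 - 290998 = 245157.
P(M_23 = 9) = 245157/8388608 = 245157/8388608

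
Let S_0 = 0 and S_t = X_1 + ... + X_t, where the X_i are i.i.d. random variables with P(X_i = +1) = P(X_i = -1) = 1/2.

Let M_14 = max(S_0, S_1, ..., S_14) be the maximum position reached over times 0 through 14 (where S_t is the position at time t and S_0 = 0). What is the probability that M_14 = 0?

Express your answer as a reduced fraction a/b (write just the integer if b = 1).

Let M_14 = max(S_0,...,S_14). Use the reflection principle: for j ≥ 1, #{paths with M_14 ≥ j} = #{S_14 ≥ j} + #{S_14 ≥ j+1}.
P(M_14 ≥ 0) = 1 since S_0 = 0, so #{M_14 ≥ 0} = 16384.
#{M_14 ≥ 1} = #{S_14 ≥ 1} + #{S_14 ≥ 2} = 6476 + 6476 = 12952.
#{M_14 = 0} = 16384 - 12952 = 3432.
P(M_14 = 0) = 3432/16384 = 429/2048

Answer: 429/2048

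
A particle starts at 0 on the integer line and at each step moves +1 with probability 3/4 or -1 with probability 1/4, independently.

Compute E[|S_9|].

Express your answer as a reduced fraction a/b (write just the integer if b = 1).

S_9 takes values m ≡ 1 (mod 2) with |m| ≤ 9; P(S_9=m) = C(9,(9+m)/2) · (3/4)^((9+m)/2) · (1/4)^((9-m)/2).
Distribution: P(S=-9)=1/262144, P(S=-7)=27/262144, P(S=-5)=81/65536, P(S=-3)=567/65536, P(S=-1)=5103/131072, P(S=1)=15309/131072, P(S=3)=15309/65536, P(S=5)=19683/65536, P(S=7)=59049/262144, P(S=9)=19683/262144
E[|S_9|] = Σ_m |m|·P(S_9=m) = 152163/32768

Answer: 152163/32768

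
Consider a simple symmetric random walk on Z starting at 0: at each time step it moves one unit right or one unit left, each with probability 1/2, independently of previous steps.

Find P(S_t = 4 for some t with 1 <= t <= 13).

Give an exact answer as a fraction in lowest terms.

Answer: 1093/4096

Derivation:
Count via complement. Let g(t,s) = #length-t paths at position s with S_1..S_t all ≠ 4.
g(t,s) = g(t-1,s-1) + g(t-1,s+1) for s ≠ 4; g(t,4) = 0.
t=0: g(0,0)=1
t=1: g(1,-1)=1 g(1,1)=1
t=2: g(2,-2)=1 g(2,0)=2 g(2,2)=1
t=3: g(3,-3)=1 g(3,-1)=3 g(3,1)=3 g(3,3)=1
t=4: g(4,-4)=1 g(4,-2)=4 g(4,0)=6 g(4,2)=4
t=5: g(5,-5)=1 g(5,-3)=5 g(5,-1)=10 g(5,1)=10 g(5,3)=4
t=6: g(6,-6)=1 g(6,-4)=6 g(6,-2)=15 g(6,0)=20 g(6,2)=14
t=7: g(7,-7)=1 g(7,-5)=7 g(7,-3)=21 g(7,-1)=35 g(7,1)=34 g(7,3)=14
t=8: g(8,-8)=1 g(8,-6)=8 g(8,-4)=28 g(8,-2)=56 g(8,0)=69 g(8,2)=48
t=9: g(9,-9)=1 g(9,-7)=9 g(9,-5)=36 g(9,-3)=84 g(9,-1)=125 g(9,1)=117 g(9,3)=48
t=10: g(10,-10)=1 g(10,-8)=10 g(10,-6)=45 g(10,-4)=120 g(10,-2)=209 g(10,0)=242 g(10,2)=165
t=11: g(11,-11)=1 g(11,-9)=11 g(11,-7)=55 g(11,-5)=165 g(11,-3)=329 g(11,-1)=451 g(11,1)=407 g(11,3)=165
t=12: g(12,-12)=1 g(12,-10)=12 g(12,-8)=66 g(12,-6)=220 g(12,-4)=494 g(12,-2)=780 g(12,0)=858 g(12,2)=572
t=13: g(13,-13)=1 g(13,-11)=13 g(13,-9)=78 g(13,-7)=286 g(13,-5)=714 g(13,-3)=1274 g(13,-1)=1638 g(13,1)=1430 g(13,3)=572
Paths never hitting 4: Σ_s g(13,s) = 6006
Paths hitting 4: 2^13 - 6006 = 2186
P = 2186/8192 = 1093/4096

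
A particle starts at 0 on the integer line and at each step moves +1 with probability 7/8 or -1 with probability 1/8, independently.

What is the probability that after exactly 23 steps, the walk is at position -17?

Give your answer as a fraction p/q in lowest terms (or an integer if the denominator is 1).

Answer: 607453/590295810358705651712

Derivation:
To reach position -17 after 23 steps: need 3 steps of +1 and 20 steps of -1.
Number of such sequences: C(23,3) = 1771
Each has probability (7/8)^3 · (1/8)^20 = 343/590295810358705651712
P = 1771 · 343/590295810358705651712 = 607453/590295810358705651712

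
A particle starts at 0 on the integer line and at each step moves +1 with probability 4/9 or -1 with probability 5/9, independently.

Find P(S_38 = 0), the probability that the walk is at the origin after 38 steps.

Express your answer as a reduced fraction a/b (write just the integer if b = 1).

To be at 0 after 38 steps: need exactly 19 steps of +1 and 19 of -1.
Number of such sequences: C(38,19) = 35345263800
Each has probability (4/9)^19 · (5/9)^19 = 5242880000000000000000000/1824800363140073127359051977856583921
P = 35345263800 · 5242880000000000000000000/1824800363140073127359051977856583921 = 61770325557248000000000000000000000/608266787713357709119683992618861307

Answer: 61770325557248000000000000000000000/608266787713357709119683992618861307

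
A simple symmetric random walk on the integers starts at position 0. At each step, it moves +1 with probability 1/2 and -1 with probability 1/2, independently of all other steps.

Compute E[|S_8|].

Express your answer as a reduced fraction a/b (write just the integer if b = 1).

Answer: 35/16

Derivation:
S_8 takes values m ≡ 0 (mod 2) with |m| ≤ 8; P(S_8=m) = C(8,(8+m)/2)/2^8.
Total paths: 2^8 = 256
Distribution: P(S=-8)=1/256, P(S=-6)=8/256, P(S=-4)=28/256, P(S=-2)=56/256, P(S=0)=70/256, P(S=2)=56/256, P(S=4)=28/256, P(S=6)=8/256, P(S=8)=1/256
E[|S_8|] = Σ_m |m|·P(S_8=m) = 560/256 = 35/16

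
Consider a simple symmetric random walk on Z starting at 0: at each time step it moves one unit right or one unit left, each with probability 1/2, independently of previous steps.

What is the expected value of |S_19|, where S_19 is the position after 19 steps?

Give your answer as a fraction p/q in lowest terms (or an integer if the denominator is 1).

S_19 takes values m ≡ 1 (mod 2) with |m| ≤ 19; P(S_19=m) = C(19,(19+m)/2)/2^19.
Total paths: 2^19 = 524288
Distribution: P(S=-19)=1/524288, P(S=-17)=19/524288, P(S=-15)=171/524288, P(S=-13)=969/524288, P(S=-11)=3876/524288, P(S=-9)=11628/524288, P(S=-7)=27132/524288, P(S=-5)=50388/524288, P(S=-3)=75582/524288, P(S=-1)=92378/524288, P(S=1)=92378/524288, P(S=3)=75582/524288, P(S=5)=50388/524288, P(S=7)=27132/524288, P(S=9)=11628/524288, P(S=11)=3876/524288, P(S=13)=969/524288, P(S=15)=171/524288, P(S=17)=19/524288, P(S=19)=1/524288
E[|S_19|] = Σ_m |m|·P(S_19=m) = 1847560/524288 = 230945/65536

Answer: 230945/65536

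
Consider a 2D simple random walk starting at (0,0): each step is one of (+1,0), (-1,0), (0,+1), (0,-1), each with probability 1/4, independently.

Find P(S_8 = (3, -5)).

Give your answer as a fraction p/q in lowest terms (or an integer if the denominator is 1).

Let h be the number of horizontal steps (so 8-h are vertical). To end at (3,-5) need (h+3)/2 right-steps and ((8-h)-5)/2 up-steps.
Sum over h with 3 ≤ h ≤ 3, h ≡ 1 (mod 2), 8-h ≡ 1 (mod 2):
h=3: C(8,3)·C(3,3)·C(5,0) = 56·1·1 = 56
Total favorable: 56
Total paths: 4^8 = 65536
P = 56/65536 = 7/8192

Answer: 7/8192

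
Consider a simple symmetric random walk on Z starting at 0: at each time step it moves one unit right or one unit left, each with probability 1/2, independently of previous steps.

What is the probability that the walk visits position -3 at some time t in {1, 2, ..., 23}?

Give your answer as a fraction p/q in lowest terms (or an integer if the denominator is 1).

Count via complement. Let g(t,s) = #length-t paths at position s with S_1..S_t all ≠ -3.
g(t,s) = g(t-1,s-1) + g(t-1,s+1) for s ≠ -3; g(t,-3) = 0.
t=0: g(0,0)=1
t=1: g(1,-1)=1 g(1,1)=1
t=2: g(2,-2)=1 g(2,0)=2 g(2,2)=1
t=3: g(3,-1)=3 g(3,1)=3 g(3,3)=1
t=4: g(4,-2)=3 g(4,0)=6 g(4,2)=4 g(4,4)=1
t=5: g(5,-1)=9 g(5,1)=10 g(5,3)=5 g(5,5)=1
t=6: g(6,-2)=9 g(6,0)=19 g(6,2)=15 g(6,4)=6 g(6,6)=1
t=7: g(7,-1)=28 g(7,1)=34 g(7,3)=21 g(7,5)=7 g(7,7)=1
t=8: g(8,-2)=28 g(8,0)=62 g(8,2)=55 g(8,4)=28 g(8,6)=8 g(8,8)=1
t=9: g(9,-1)=90 g(9,1)=117 g(9,3)=83 g(9,5)=36 g(9,7)=9 g(9,9)=1
t=10: g(10,-2)=90 g(10,0)=207 g(10,2)=200 g(10,4)=119 g(10,6)=45 g(10,8)=10 g(10,10)=1
t=11: g(11,-1)=297 g(11,1)=407 g(11,3)=319 g(11,5)=164 g(11,7)=55 g(11,9)=11 g(11,11)=1
t=12: g(12,-2)=297 g(12,0)=704 g(12,2)=726 g(12,4)=483 g(12,6)=219 g(12,8)=66 g(12,10)=12 g(12,12)=1
t=13: g(13,-1)=1001 g(13,1)=1430 g(13,3)=1209 g(13,5)=702 g(13,7)=285 g(13,9)=78 g(13,11)=13 g(13,13)=1
t=14: g(14,-2)=1001 g(14,0)=2431 g(14,2)=2639 g(14,4)=1911 g(14,6)=987 g(14,8)=363 g(14,10)=91 g(14,12)=14 g(14,14)=1
t=15: g(15,-1)=3432 g(15,1)=5070 g(15,3)=4550 g(15,5)=2898 g(15,7)=1350 g(15,9)=454 g(15,11)=105 g(15,13)=15 g(15,15)=1
t=16: g(16,-2)=3432 g(16,0)=8502 g(16,2)=9620 g(16,4)=7448 g(16,6)=4248 g(16,8)=1804 g(16,10)=559 g(16,12)=120 g(16,14)=16 g(16,16)=1
t=17: g(17,-1)=11934 g(17,1)=18122 g(17,3)=17068 g(17,5)=11696 g(17,7)=6052 g(17,9)=2363 g(17,11)=679 g(17,13)=136 g(17,15)=17 g(17,17)=1
t=18: g(18,-2)=11934 g(18,0)=30056 g(18,2)=35190 g(18,4)=28764 g(18,6)=17748 g(18,8)=8415 g(18,10)=3042 g(18,12)=815 g(18,14)=153 g(18,16)=18 g(18,18)=1
t=19: g(19,-1)=41990 g(19,1)=65246 g(19,3)=63954 g(19,5)=46512 g(19,7)=26163 g(19,9)=11457 g(19,11)=3857 g(19,13)=968 g(19,15)=171 g(19,17)=19 g(19,19)=1
t=20: g(20,-2)=41990 g(20,0)=107236 g(20,2)=129200 g(20,4)=110466 g(20,6)=72675 g(20,8)=37620 g(20,10)=15314 g(20,12)=4825 g(20,14)=1139 g(20,16)=190 g(20,18)=20 g(20,20)=1
t=21: g(21,-1)=149226 g(21,1)=236436 g(21,3)=239666 g(21,5)=183141 g(21,7)=110295 g(21,9)=52934 g(21,11)=20139 g(21,13)=5964 g(21,15)=1329 g(21,17)=210 g(21,19)=21 g(21,21)=1
t=22: g(22,-2)=149226 g(22,0)=385662 g(22,2)=476102 g(22,4)=422807 g(22,6)=293436 g(22,8)=163229 g(22,10)=73073 g(22,12)=26103 g(22,14)=7293 g(22,16)=1539 g(22,18)=231 g(22,20)=22 g(22,22)=1
t=23: g(23,-1)=534888 g(23,1)=861764 g(23,3)=898909 g(23,5)=716243 g(23,7)=456665 g(23,9)=236302 g(23,11)=99176 g(23,13)=33396 g(23,15)=8832 g(23,17)=1770 g(23,19)=253 g(23,21)=23 g(23,23)=1
Paths never hitting -3: Σ_s g(23,s) = 3848222
Paths hitting -3: 2^23 - 3848222 = 4540386
P = 4540386/8388608 = 2270193/4194304

Answer: 2270193/4194304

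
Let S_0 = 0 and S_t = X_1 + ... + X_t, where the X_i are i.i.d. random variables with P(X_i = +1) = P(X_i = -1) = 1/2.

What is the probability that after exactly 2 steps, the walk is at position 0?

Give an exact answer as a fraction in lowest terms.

Answer: 1/2

Derivation:
To return to 0 after 2 steps: need exactly 1 step of +1 and 1 of -1.
Favorable paths: C(2,1) = 2
Total paths: 2^2 = 4
P = 2/4 = 1/2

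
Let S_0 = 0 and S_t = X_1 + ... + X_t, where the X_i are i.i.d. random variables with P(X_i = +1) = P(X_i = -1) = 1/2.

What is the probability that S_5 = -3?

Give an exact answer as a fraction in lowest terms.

Answer: 5/32

Derivation:
To reach position -3 after 5 steps: need 1 step of +1 and 4 of -1.
Favorable paths: C(5,1) = 5
Total paths: 2^5 = 32
P = 5/32 = 5/32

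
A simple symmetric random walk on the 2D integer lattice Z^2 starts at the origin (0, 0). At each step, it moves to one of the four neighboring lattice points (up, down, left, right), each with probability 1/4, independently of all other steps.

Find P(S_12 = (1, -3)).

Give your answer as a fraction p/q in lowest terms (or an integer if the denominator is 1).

Answer: 49005/2097152

Derivation:
Let h be the number of horizontal steps (so 12-h are vertical). To end at (1,-3) need (h+1)/2 right-steps and ((12-h)-3)/2 up-steps.
Sum over h with 1 ≤ h ≤ 9, h ≡ 1 (mod 2), 12-h ≡ 1 (mod 2):
h=1: C(12,1)·C(1,1)·C(11,4) = 12·1·330 = 3960
h=3: C(12,3)·C(3,2)·C(9,3) = 220·3·84 = 55440
h=5: C(12,5)·C(5,3)·C(7,2) = 792·10·21 = 166320
h=7: C(12,7)·C(7,4)·C(5,1) = 792·35·5 = 138600
h=9: C(12,9)·C(9,5)·C(3,0) = 220·126·1 = 27720
Total favorable: 392040
Total paths: 4^12 = 16777216
P = 392040/16777216 = 49005/2097152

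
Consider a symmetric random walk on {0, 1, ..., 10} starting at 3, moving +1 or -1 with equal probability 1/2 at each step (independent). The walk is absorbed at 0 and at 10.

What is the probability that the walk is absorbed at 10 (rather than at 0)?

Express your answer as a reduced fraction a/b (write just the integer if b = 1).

Answer: 3/10

Derivation:
Symmetric walk (p = 1/2): the harmonic-function argument gives P(hit 10 before 0 | start at 3) = a/N.
P = 3/10 = 3/10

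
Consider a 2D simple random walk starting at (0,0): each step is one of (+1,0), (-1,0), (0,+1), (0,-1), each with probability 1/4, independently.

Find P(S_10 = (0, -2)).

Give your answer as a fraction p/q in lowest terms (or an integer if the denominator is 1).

Let h be the number of horizontal steps (so 10-h are vertical). To end at (0,-2) need (h+0)/2 right-steps and ((10-h)-2)/2 up-steps.
Sum over h with 0 ≤ h ≤ 8, h ≡ 0 (mod 2), 10-h ≡ 0 (mod 2):
h=0: C(10,0)·C(0,0)·C(10,4) = 1·1·210 = 210
h=2: C(10,2)·C(2,1)·C(8,3) = 45·2·56 = 5040
h=4: C(10,4)·C(4,2)·C(6,2) = 210·6·15 = 18900
h=6: C(10,6)·C(6,3)·C(4,1) = 210·20·4 = 16800
h=8: C(10,8)·C(8,4)·C(2,0) = 45·70·1 = 3150
Total favorable: 44100
Total paths: 4^10 = 1048576
P = 44100/1048576 = 11025/262144

Answer: 11025/262144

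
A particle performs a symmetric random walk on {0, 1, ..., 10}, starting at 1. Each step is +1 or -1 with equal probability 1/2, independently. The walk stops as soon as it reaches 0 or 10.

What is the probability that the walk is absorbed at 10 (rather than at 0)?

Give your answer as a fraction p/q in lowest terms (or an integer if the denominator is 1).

Answer: 1/10

Derivation:
Symmetric walk (p = 1/2): the harmonic-function argument gives P(hit 10 before 0 | start at 1) = a/N.
P = 1/10 = 1/10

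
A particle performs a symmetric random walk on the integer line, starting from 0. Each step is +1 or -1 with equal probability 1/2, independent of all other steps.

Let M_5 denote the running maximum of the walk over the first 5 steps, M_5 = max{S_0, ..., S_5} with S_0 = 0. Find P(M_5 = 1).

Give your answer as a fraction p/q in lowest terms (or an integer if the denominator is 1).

Let M_5 = max(S_0,...,S_5). Use the reflection principle: for j ≥ 1, #{paths with M_5 ≥ j} = #{S_5 ≥ j} + #{S_5 ≥ j+1}.
By reflection, #{M_5 ≥ 1} = #{S_5 ≥ 1} + #{S_5 ≥ 2} = 16 + 6 = 22.
#{M_5 ≥ 2} = #{S_5 ≥ 2} + #{S_5 ≥ 3} = 6 + 6 = 12.
#{M_5 = 1} = 22 - 12 = 10.
P(M_5 = 1) = 10/32 = 5/16

Answer: 5/16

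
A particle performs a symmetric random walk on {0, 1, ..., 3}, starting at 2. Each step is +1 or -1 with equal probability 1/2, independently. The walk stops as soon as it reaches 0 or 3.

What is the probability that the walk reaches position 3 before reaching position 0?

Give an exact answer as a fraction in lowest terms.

Answer: 2/3

Derivation:
Symmetric walk (p = 1/2): the harmonic-function argument gives P(hit 3 before 0 | start at 2) = a/N.
P = 2/3 = 2/3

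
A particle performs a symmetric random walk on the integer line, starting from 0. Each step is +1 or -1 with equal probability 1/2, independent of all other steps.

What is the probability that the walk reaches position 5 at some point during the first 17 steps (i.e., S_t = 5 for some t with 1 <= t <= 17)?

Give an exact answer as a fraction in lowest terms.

Count via complement. Let g(t,s) = #length-t paths at position s with S_1..S_t all ≠ 5.
g(t,s) = g(t-1,s-1) + g(t-1,s+1) for s ≠ 5; g(t,5) = 0.
t=0: g(0,0)=1
t=1: g(1,-1)=1 g(1,1)=1
t=2: g(2,-2)=1 g(2,0)=2 g(2,2)=1
t=3: g(3,-3)=1 g(3,-1)=3 g(3,1)=3 g(3,3)=1
t=4: g(4,-4)=1 g(4,-2)=4 g(4,0)=6 g(4,2)=4 g(4,4)=1
t=5: g(5,-5)=1 g(5,-3)=5 g(5,-1)=10 g(5,1)=10 g(5,3)=5
t=6: g(6,-6)=1 g(6,-4)=6 g(6,-2)=15 g(6,0)=20 g(6,2)=15 g(6,4)=5
t=7: g(7,-7)=1 g(7,-5)=7 g(7,-3)=21 g(7,-1)=35 g(7,1)=35 g(7,3)=20
t=8: g(8,-8)=1 g(8,-6)=8 g(8,-4)=28 g(8,-2)=56 g(8,0)=70 g(8,2)=55 g(8,4)=20
t=9: g(9,-9)=1 g(9,-7)=9 g(9,-5)=36 g(9,-3)=84 g(9,-1)=126 g(9,1)=125 g(9,3)=75
t=10: g(10,-10)=1 g(10,-8)=10 g(10,-6)=45 g(10,-4)=120 g(10,-2)=210 g(10,0)=251 g(10,2)=200 g(10,4)=75
t=11: g(11,-11)=1 g(11,-9)=11 g(11,-7)=55 g(11,-5)=165 g(11,-3)=330 g(11,-1)=461 g(11,1)=451 g(11,3)=275
t=12: g(12,-12)=1 g(12,-10)=12 g(12,-8)=66 g(12,-6)=220 g(12,-4)=495 g(12,-2)=791 g(12,0)=912 g(12,2)=726 g(12,4)=275
t=13: g(13,-13)=1 g(13,-11)=13 g(13,-9)=78 g(13,-7)=286 g(13,-5)=715 g(13,-3)=1286 g(13,-1)=1703 g(13,1)=1638 g(13,3)=1001
t=14: g(14,-14)=1 g(14,-12)=14 g(14,-10)=91 g(14,-8)=364 g(14,-6)=1001 g(14,-4)=2001 g(14,-2)=2989 g(14,0)=3341 g(14,2)=2639 g(14,4)=1001
t=15: g(15,-15)=1 g(15,-13)=15 g(15,-11)=105 g(15,-9)=455 g(15,-7)=1365 g(15,-5)=3002 g(15,-3)=4990 g(15,-1)=6330 g(15,1)=5980 g(15,3)=3640
t=16: g(16,-16)=1 g(16,-14)=16 g(16,-12)=120 g(16,-10)=560 g(16,-8)=1820 g(16,-6)=4367 g(16,-4)=7992 g(16,-2)=11320 g(16,0)=12310 g(16,2)=9620 g(16,4)=3640
t=17: g(17,-17)=1 g(17,-15)=17 g(17,-13)=136 g(17,-11)=680 g(17,-9)=2380 g(17,-7)=6187 g(17,-5)=12359 g(17,-3)=19312 g(17,-1)=23630 g(17,1)=21930 g(17,3)=13260
Paths never hitting 5: Σ_s g(17,s) = 99892
Paths hitting 5: 2^17 - 99892 = 31180
P = 31180/131072 = 7795/32768

Answer: 7795/32768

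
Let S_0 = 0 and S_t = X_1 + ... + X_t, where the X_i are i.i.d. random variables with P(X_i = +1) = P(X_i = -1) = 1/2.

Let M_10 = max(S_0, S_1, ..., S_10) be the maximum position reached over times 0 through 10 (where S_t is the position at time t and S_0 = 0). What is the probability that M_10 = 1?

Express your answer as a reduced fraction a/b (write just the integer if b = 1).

Let M_10 = max(S_0,...,S_10). Use the reflection principle: for j ≥ 1, #{paths with M_10 ≥ j} = #{S_10 ≥ j} + #{S_10 ≥ j+1}.
By reflection, #{M_10 ≥ 1} = #{S_10 ≥ 1} + #{S_10 ≥ 2} = 386 + 386 = 772.
#{M_10 ≥ 2} = #{S_10 ≥ 2} + #{S_10 ≥ 3} = 386 + 176 = 562.
#{M_10 = 1} = 772 - 562 = 210.
P(M_10 = 1) = 210/1024 = 105/512

Answer: 105/512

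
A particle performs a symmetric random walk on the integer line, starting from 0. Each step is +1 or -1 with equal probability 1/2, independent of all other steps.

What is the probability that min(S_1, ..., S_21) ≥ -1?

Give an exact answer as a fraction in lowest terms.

Let f(t,s) = #length-t paths at position s with S_1..S_t all ≥ -1.
f(t,s) = f(t-1,s-1) + f(t-1,s+1) for s ≥ -1; f(t,s) = 0 for s < -1.
t=0: f(0,0)=1
t=1: f(1,-1)=1 f(1,1)=1
t=2: f(2,0)=2 f(2,2)=1
t=3: f(3,-1)=2 f(3,1)=3 f(3,3)=1
t=4: f(4,0)=5 f(4,2)=4 f(4,4)=1
t=5: f(5,-1)=5 f(5,1)=9 f(5,3)=5 f(5,5)=1
t=6: f(6,0)=14 f(6,2)=14 f(6,4)=6 f(6,6)=1
t=7: f(7,-1)=14 f(7,1)=28 f(7,3)=20 f(7,5)=7 f(7,7)=1
t=8: f(8,0)=42 f(8,2)=48 f(8,4)=27 f(8,6)=8 f(8,8)=1
t=9: f(9,-1)=42 f(9,1)=90 f(9,3)=75 f(9,5)=35 f(9,7)=9 f(9,9)=1
t=10: f(10,0)=132 f(10,2)=165 f(10,4)=110 f(10,6)=44 f(10,8)=10 f(10,10)=1
t=11: f(11,-1)=132 f(11,1)=297 f(11,3)=275 f(11,5)=154 f(11,7)=54 f(11,9)=11 f(11,11)=1
t=12: f(12,0)=429 f(12,2)=572 f(12,4)=429 f(12,6)=208 f(12,8)=65 f(12,10)=12 f(12,12)=1
t=13: f(13,-1)=429 f(13,1)=1001 f(13,3)=1001 f(13,5)=637 f(13,7)=273 f(13,9)=77 f(13,11)=13 f(13,13)=1
t=14: f(14,0)=1430 f(14,2)=2002 f(14,4)=1638 f(14,6)=910 f(14,8)=350 f(14,10)=90 f(14,12)=14 f(14,14)=1
t=15: f(15,-1)=1430 f(15,1)=3432 f(15,3)=3640 f(15,5)=2548 f(15,7)=1260 f(15,9)=440 f(15,11)=104 f(15,13)=15 f(15,15)=1
t=16: f(16,0)=4862 f(16,2)=7072 f(16,4)=6188 f(16,6)=3808 f(16,8)=1700 f(16,10)=544 f(16,12)=119 f(16,14)=16 f(16,16)=1
t=17: f(17,-1)=4862 f(17,1)=11934 f(17,3)=13260 f(17,5)=9996 f(17,7)=5508 f(17,9)=2244 f(17,11)=663 f(17,13)=135 f(17,15)=17 f(17,17)=1
t=18: f(18,0)=16796 f(18,2)=25194 f(18,4)=23256 f(18,6)=15504 f(18,8)=7752 f(18,10)=2907 f(18,12)=798 f(18,14)=152 f(18,16)=18 f(18,18)=1
t=19: f(19,-1)=16796 f(19,1)=41990 f(19,3)=48450 f(19,5)=38760 f(19,7)=23256 f(19,9)=10659 f(19,11)=3705 f(19,13)=950 f(19,15)=170 f(19,17)=19 f(19,19)=1
t=20: f(20,0)=58786 f(20,2)=90440 f(20,4)=87210 f(20,6)=62016 f(20,8)=33915 f(20,10)=14364 f(20,12)=4655 f(20,14)=1120 f(20,16)=189 f(20,18)=20 f(20,20)=1
t=21: f(21,-1)=58786 f(21,1)=149226 f(21,3)=177650 f(21,5)=149226 f(21,7)=95931 f(21,9)=48279 f(21,11)=19019 f(21,13)=5775 f(21,15)=1309 f(21,17)=209 f(21,19)=21 f(21,21)=1
Σ_s f(21,s) = 705432
P = 705432/2097152 = 88179/262144

Answer: 88179/262144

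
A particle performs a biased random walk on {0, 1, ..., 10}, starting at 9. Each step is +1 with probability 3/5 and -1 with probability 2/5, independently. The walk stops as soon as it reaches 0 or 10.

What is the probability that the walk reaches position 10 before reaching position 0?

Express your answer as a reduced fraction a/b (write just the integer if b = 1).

Biased walk: p = 3/5, q = 2/5, r = q/p = 2/3
Gambler's ruin: P(hit 10 before 0 | start at 9) = (1 - r^a)/(1 - r^N)
r^9 = 512/19683; r^10 = 1024/59049
P = (1 - 512/19683) / (1 - 1024/59049) = 19171/19683 / 58025/59049 = 57513/58025

Answer: 57513/58025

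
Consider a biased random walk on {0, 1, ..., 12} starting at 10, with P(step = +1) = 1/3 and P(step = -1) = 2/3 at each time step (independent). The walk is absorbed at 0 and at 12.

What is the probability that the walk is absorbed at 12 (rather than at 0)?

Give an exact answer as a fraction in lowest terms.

Answer: 341/1365

Derivation:
Biased walk: p = 1/3, q = 2/3, r = q/p = 2
Gambler's ruin: P(hit 12 before 0 | start at 10) = (1 - r^a)/(1 - r^N)
r^10 = 1024; r^12 = 4096
P = (1 - 1024) / (1 - 4096) = -1023 / -4095 = 341/1365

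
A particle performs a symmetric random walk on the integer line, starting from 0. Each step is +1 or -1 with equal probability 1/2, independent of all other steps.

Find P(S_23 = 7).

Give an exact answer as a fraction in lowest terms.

To reach position 7 after 23 steps: need 15 steps of +1 and 8 of -1.
Favorable paths: C(23,15) = 490314
Total paths: 2^23 = 8388608
P = 490314/8388608 = 245157/4194304

Answer: 245157/4194304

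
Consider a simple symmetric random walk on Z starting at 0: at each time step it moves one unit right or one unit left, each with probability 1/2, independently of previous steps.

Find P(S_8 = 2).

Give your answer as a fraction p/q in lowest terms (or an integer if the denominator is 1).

Answer: 7/32

Derivation:
To reach position 2 after 8 steps: need 5 steps of +1 and 3 of -1.
Favorable paths: C(8,5) = 56
Total paths: 2^8 = 256
P = 56/256 = 7/32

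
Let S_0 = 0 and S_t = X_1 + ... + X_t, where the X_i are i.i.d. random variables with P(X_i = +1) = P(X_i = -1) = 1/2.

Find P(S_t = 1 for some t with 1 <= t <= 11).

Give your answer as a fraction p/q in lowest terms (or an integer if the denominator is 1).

Count via complement. Let g(t,s) = #length-t paths at position s with S_1..S_t all ≠ 1.
g(t,s) = g(t-1,s-1) + g(t-1,s+1) for s ≠ 1; g(t,1) = 0.
t=0: g(0,0)=1
t=1: g(1,-1)=1
t=2: g(2,-2)=1 g(2,0)=1
t=3: g(3,-3)=1 g(3,-1)=2
t=4: g(4,-4)=1 g(4,-2)=3 g(4,0)=2
t=5: g(5,-5)=1 g(5,-3)=4 g(5,-1)=5
t=6: g(6,-6)=1 g(6,-4)=5 g(6,-2)=9 g(6,0)=5
t=7: g(7,-7)=1 g(7,-5)=6 g(7,-3)=14 g(7,-1)=14
t=8: g(8,-8)=1 g(8,-6)=7 g(8,-4)=20 g(8,-2)=28 g(8,0)=14
t=9: g(9,-9)=1 g(9,-7)=8 g(9,-5)=27 g(9,-3)=48 g(9,-1)=42
t=10: g(10,-10)=1 g(10,-8)=9 g(10,-6)=35 g(10,-4)=75 g(10,-2)=90 g(10,0)=42
t=11: g(11,-11)=1 g(11,-9)=10 g(11,-7)=44 g(11,-5)=110 g(11,-3)=165 g(11,-1)=132
Paths never hitting 1: Σ_s g(11,s) = 462
Paths hitting 1: 2^11 - 462 = 1586
P = 1586/2048 = 793/1024

Answer: 793/1024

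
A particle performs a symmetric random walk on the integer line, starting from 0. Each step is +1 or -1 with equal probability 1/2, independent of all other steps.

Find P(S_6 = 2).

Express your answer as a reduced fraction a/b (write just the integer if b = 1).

Answer: 15/64

Derivation:
To reach position 2 after 6 steps: need 4 steps of +1 and 2 of -1.
Favorable paths: C(6,4) = 15
Total paths: 2^6 = 64
P = 15/64 = 15/64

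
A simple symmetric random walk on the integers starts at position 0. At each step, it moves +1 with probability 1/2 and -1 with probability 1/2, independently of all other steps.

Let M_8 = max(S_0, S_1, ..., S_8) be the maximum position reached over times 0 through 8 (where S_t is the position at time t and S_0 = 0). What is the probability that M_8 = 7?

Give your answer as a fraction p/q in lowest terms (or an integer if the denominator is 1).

Answer: 1/256

Derivation:
Let M_8 = max(S_0,...,S_8). Use the reflection principle: for j ≥ 1, #{paths with M_8 ≥ j} = #{S_8 ≥ j} + #{S_8 ≥ j+1}.
By reflection, #{M_8 ≥ 7} = #{S_8 ≥ 7} + #{S_8 ≥ 8} = 1 + 1 = 2.
#{M_8 ≥ 8} = #{S_8 ≥ 8} + #{S_8 ≥ 9} = 1 + 0 = 1.
#{M_8 = 7} = 2 - 1 = 1.
P(M_8 = 7) = 1/256 = 1/256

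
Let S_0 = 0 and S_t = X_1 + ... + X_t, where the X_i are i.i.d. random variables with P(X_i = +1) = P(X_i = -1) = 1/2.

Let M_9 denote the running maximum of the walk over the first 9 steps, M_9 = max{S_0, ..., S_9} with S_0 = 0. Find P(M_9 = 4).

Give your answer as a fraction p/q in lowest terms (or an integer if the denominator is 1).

Answer: 9/128

Derivation:
Let M_9 = max(S_0,...,S_9). Use the reflection principle: for j ≥ 1, #{paths with M_9 ≥ j} = #{S_9 ≥ j} + #{S_9 ≥ j+1}.
By reflection, #{M_9 ≥ 4} = #{S_9 ≥ 4} + #{S_9 ≥ 5} = 46 + 46 = 92.
#{M_9 ≥ 5} = #{S_9 ≥ 5} + #{S_9 ≥ 6} = 46 + 10 = 56.
#{M_9 = 4} = 92 - 56 = 36.
P(M_9 = 4) = 36/512 = 9/128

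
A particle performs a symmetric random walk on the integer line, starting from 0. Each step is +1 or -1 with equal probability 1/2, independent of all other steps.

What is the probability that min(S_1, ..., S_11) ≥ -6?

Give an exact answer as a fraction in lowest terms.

Answer: 1969/2048

Derivation:
Let f(t,s) = #length-t paths at position s with S_1..S_t all ≥ -6.
f(t,s) = f(t-1,s-1) + f(t-1,s+1) for s ≥ -6; f(t,s) = 0 for s < -6.
t=0: f(0,0)=1
t=1: f(1,-1)=1 f(1,1)=1
t=2: f(2,-2)=1 f(2,0)=2 f(2,2)=1
t=3: f(3,-3)=1 f(3,-1)=3 f(3,1)=3 f(3,3)=1
t=4: f(4,-4)=1 f(4,-2)=4 f(4,0)=6 f(4,2)=4 f(4,4)=1
t=5: f(5,-5)=1 f(5,-3)=5 f(5,-1)=10 f(5,1)=10 f(5,3)=5 f(5,5)=1
t=6: f(6,-6)=1 f(6,-4)=6 f(6,-2)=15 f(6,0)=20 f(6,2)=15 f(6,4)=6 f(6,6)=1
t=7: f(7,-5)=7 f(7,-3)=21 f(7,-1)=35 f(7,1)=35 f(7,3)=21 f(7,5)=7 f(7,7)=1
t=8: f(8,-6)=7 f(8,-4)=28 f(8,-2)=56 f(8,0)=70 f(8,2)=56 f(8,4)=28 f(8,6)=8 f(8,8)=1
t=9: f(9,-5)=35 f(9,-3)=84 f(9,-1)=126 f(9,1)=126 f(9,3)=84 f(9,5)=36 f(9,7)=9 f(9,9)=1
t=10: f(10,-6)=35 f(10,-4)=119 f(10,-2)=210 f(10,0)=252 f(10,2)=210 f(10,4)=120 f(10,6)=45 f(10,8)=10 f(10,10)=1
t=11: f(11,-5)=154 f(11,-3)=329 f(11,-1)=462 f(11,1)=462 f(11,3)=330 f(11,5)=165 f(11,7)=55 f(11,9)=11 f(11,11)=1
Σ_s f(11,s) = 1969
P = 1969/2048 = 1969/2048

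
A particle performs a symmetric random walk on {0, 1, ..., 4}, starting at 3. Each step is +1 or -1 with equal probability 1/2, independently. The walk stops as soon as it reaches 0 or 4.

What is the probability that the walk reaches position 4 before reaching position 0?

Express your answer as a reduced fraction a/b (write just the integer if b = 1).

Answer: 3/4

Derivation:
Symmetric walk (p = 1/2): the harmonic-function argument gives P(hit 4 before 0 | start at 3) = a/N.
P = 3/4 = 3/4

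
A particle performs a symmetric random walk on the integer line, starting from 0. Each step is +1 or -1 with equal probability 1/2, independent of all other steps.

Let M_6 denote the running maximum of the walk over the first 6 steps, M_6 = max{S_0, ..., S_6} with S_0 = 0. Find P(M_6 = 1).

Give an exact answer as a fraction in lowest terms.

Answer: 15/64

Derivation:
Let M_6 = max(S_0,...,S_6). Use the reflection principle: for j ≥ 1, #{paths with M_6 ≥ j} = #{S_6 ≥ j} + #{S_6 ≥ j+1}.
By reflection, #{M_6 ≥ 1} = #{S_6 ≥ 1} + #{S_6 ≥ 2} = 22 + 22 = 44.
#{M_6 ≥ 2} = #{S_6 ≥ 2} + #{S_6 ≥ 3} = 22 + 7 = 29.
#{M_6 = 1} = 44 - 29 = 15.
P(M_6 = 1) = 15/64 = 15/64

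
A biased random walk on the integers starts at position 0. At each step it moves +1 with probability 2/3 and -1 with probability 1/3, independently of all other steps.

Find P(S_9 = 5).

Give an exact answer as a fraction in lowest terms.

Answer: 512/2187

Derivation:
To reach position 5 after 9 steps: need 7 steps of +1 and 2 steps of -1.
Number of such sequences: C(9,7) = 36
Each has probability (2/3)^7 · (1/3)^2 = 128/19683
P = 36 · 128/19683 = 512/2187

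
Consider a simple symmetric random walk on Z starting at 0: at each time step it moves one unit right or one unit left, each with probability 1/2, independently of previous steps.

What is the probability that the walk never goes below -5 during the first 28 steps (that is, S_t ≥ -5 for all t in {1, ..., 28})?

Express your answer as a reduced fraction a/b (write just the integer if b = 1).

Let f(t,s) = #length-t paths at position s with S_1..S_t all ≥ -5.
f(t,s) = f(t-1,s-1) + f(t-1,s+1) for s ≥ -5; f(t,s) = 0 for s < -5.
t=0: f(0,0)=1
t=1: f(1,-1)=1 f(1,1)=1
t=2: f(2,-2)=1 f(2,0)=2 f(2,2)=1
t=3: f(3,-3)=1 f(3,-1)=3 f(3,1)=3 f(3,3)=1
t=4: f(4,-4)=1 f(4,-2)=4 f(4,0)=6 f(4,2)=4 f(4,4)=1
t=5: f(5,-5)=1 f(5,-3)=5 f(5,-1)=10 f(5,1)=10 f(5,3)=5 f(5,5)=1
t=6: f(6,-4)=6 f(6,-2)=15 f(6,0)=20 f(6,2)=15 f(6,4)=6 f(6,6)=1
t=7: f(7,-5)=6 f(7,-3)=21 f(7,-1)=35 f(7,1)=35 f(7,3)=21 f(7,5)=7 f(7,7)=1
t=8: f(8,-4)=27 f(8,-2)=56 f(8,0)=70 f(8,2)=56 f(8,4)=28 f(8,6)=8 f(8,8)=1
t=9: f(9,-5)=27 f(9,-3)=83 f(9,-1)=126 f(9,1)=126 f(9,3)=84 f(9,5)=36 f(9,7)=9 f(9,9)=1
t=10: f(10,-4)=110 f(10,-2)=209 f(10,0)=252 f(10,2)=210 f(10,4)=120 f(10,6)=45 f(10,8)=10 f(10,10)=1
t=11: f(11,-5)=110 f(11,-3)=319 f(11,-1)=461 f(11,1)=462 f(11,3)=330 f(11,5)=165 f(11,7)=55 f(11,9)=11 f(11,11)=1
t=12: f(12,-4)=429 f(12,-2)=780 f(12,0)=923 f(12,2)=792 f(12,4)=495 f(12,6)=220 f(12,8)=66 f(12,10)=12 f(12,12)=1
t=13: f(13,-5)=429 f(13,-3)=1209 f(13,-1)=1703 f(13,1)=1715 f(13,3)=1287 f(13,5)=715 f(13,7)=286 f(13,9)=78 f(13,11)=13 f(13,13)=1
t=14: f(14,-4)=1638 f(14,-2)=2912 f(14,0)=3418 f(14,2)=3002 f(14,4)=2002 f(14,6)=1001 f(14,8)=364 f(14,10)=91 f(14,12)=14 f(14,14)=1
t=15: f(15,-5)=1638 f(15,-3)=4550 f(15,-1)=6330 f(15,1)=6420 f(15,3)=5004 f(15,5)=3003 f(15,7)=1365 f(15,9)=455 f(15,11)=105 f(15,13)=15 f(15,15)=1
t=16: f(16,-4)=6188 f(16,-2)=10880 f(16,0)=12750 f(16,2)=11424 f(16,4)=8007 f(16,6)=4368 f(16,8)=1820 f(16,10)=560 f(16,12)=120 f(16,14)=16 f(16,16)=1
t=17: f(17,-5)=6188 f(17,-3)=17068 f(17,-1)=23630 f(17,1)=24174 f(17,3)=19431 f(17,5)=12375 f(17,7)=6188 f(17,9)=2380 f(17,11)=680 f(17,13)=136 f(17,15)=17 f(17,17)=1
t=18: f(18,-4)=23256 f(18,-2)=40698 f(18,0)=47804 f(18,2)=43605 f(18,4)=31806 f(18,6)=18563 f(18,8)=8568 f(18,10)=3060 f(18,12)=816 f(18,14)=153 f(18,16)=18 f(18,18)=1
t=19: f(19,-5)=23256 f(19,-3)=63954 f(19,-1)=88502 f(19,1)=91409 f(19,3)=75411 f(19,5)=50369 f(19,7)=27131 f(19,9)=11628 f(19,11)=3876 f(19,13)=969 f(19,15)=171 f(19,17)=19 f(19,19)=1
t=20: f(20,-4)=87210 f(20,-2)=152456 f(20,0)=179911 f(20,2)=166820 f(20,4)=125780 f(20,6)=77500 f(20,8)=38759 f(20,10)=15504 f(20,12)=4845 f(20,14)=1140 f(20,16)=190 f(20,18)=20 f(20,20)=1
t=21: f(21,-5)=87210 f(21,-3)=239666 f(21,-1)=332367 f(21,1)=346731 f(21,3)=292600 f(21,5)=203280 f(21,7)=116259 f(21,9)=54263 f(21,11)=20349 f(21,13)=5985 f(21,15)=1330 f(21,17)=210 f(21,19)=21 f(21,21)=1
t=22: f(22,-4)=326876 f(22,-2)=572033 f(22,0)=679098 f(22,2)=639331 f(22,4)=495880 f(22,6)=319539 f(22,8)=170522 f(22,10)=74612 f(22,12)=26334 f(22,14)=7315 f(22,16)=1540 f(22,18)=231 f(22,20)=22 f(22,22)=1
t=23: f(23,-5)=326876 f(23,-3)=898909 f(23,-1)=1251131 f(23,1)=1318429 f(23,3)=1135211 f(23,5)=815419 f(23,7)=490061 f(23,9)=245134 f(23,11)=100946 f(23,13)=33649 f(23,15)=8855 f(23,17)=1771 f(23,19)=253 f(23,21)=23 f(23,23)=1
t=24: f(24,-4)=1225785 f(24,-2)=2150040 f(24,0)=2569560 f(24,2)=2453640 f(24,4)=1950630 f(24,6)=1305480 f(24,8)=735195 f(24,10)=346080 f(24,12)=134595 f(24,14)=42504 f(24,16)=10626 f(24,18)=2024 f(24,20)=276 f(24,22)=24 f(24,24)=1
t=25: f(25,-5)=1225785 f(25,-3)=3375825 f(25,-1)=4719600 f(25,1)=5023200 f(25,3)=4404270 f(25,5)=3256110 f(25,7)=2040675 f(25,9)=1081275 f(25,11)=480675 f(25,13)=177099 f(25,15)=53130 f(25,17)=12650 f(25,19)=2300 f(25,21)=300 f(25,23)=25 f(25,25)=1
t=26: f(26,-4)=4601610 f(26,-2)=8095425 f(26,0)=9742800 f(26,2)=9427470 f(26,4)=7660380 f(26,6)=5296785 f(26,8)=3121950 f(26,10)=1561950 f(26,12)=657774 f(26,14)=230229 f(26,16)=65780 f(26,18)=14950 f(26,20)=2600 f(26,22)=325 f(26,24)=26 f(26,26)=1
t=27: f(27,-5)=4601610 f(27,-3)=12697035 f(27,-1)=17838225 f(27,1)=19170270 f(27,3)=17087850 f(27,5)=12957165 f(27,7)=8418735 f(27,9)=4683900 f(27,11)=2219724 f(27,13)=888003 f(27,15)=296009 f(27,17)=80730 f(27,19)=17550 f(27,21)=2925 f(27,23)=351 f(27,25)=27 f(27,27)=1
t=28: f(28,-4)=17298645 f(28,-2)=30535260 f(28,0)=37008495 f(28,2)=36258120 f(28,4)=30045015 f(28,6)=21375900 f(28,8)=13102635 f(28,10)=6903624 f(28,12)=3107727 f(28,14)=1184012 f(28,16)=376739 f(28,18)=98280 f(28,20)=20475 f(28,22)=3276 f(28,24)=378 f(28,26)=28 f(28,28)=1
Σ_s f(28,s) = 197318610
P = 197318610/268435456 = 98659305/134217728

Answer: 98659305/134217728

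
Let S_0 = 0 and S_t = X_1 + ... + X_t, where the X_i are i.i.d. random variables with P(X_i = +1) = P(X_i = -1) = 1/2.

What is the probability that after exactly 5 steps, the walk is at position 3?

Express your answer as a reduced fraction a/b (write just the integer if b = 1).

Answer: 5/32

Derivation:
To reach position 3 after 5 steps: need 4 steps of +1 and 1 of -1.
Favorable paths: C(5,4) = 5
Total paths: 2^5 = 32
P = 5/32 = 5/32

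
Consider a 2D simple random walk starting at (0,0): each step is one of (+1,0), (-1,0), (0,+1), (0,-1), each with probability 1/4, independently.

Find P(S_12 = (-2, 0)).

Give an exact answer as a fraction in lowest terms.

Answer: 9801/262144

Derivation:
Let h be the number of horizontal steps (so 12-h are vertical). To end at (-2,0) need (h-2)/2 right-steps and ((12-h)+0)/2 up-steps.
Sum over h with 2 ≤ h ≤ 12, h ≡ 0 (mod 2), 12-h ≡ 0 (mod 2):
h=2: C(12,2)·C(2,0)·C(10,5) = 66·1·252 = 16632
h=4: C(12,4)·C(4,1)·C(8,4) = 495·4·70 = 138600
h=6: C(12,6)·C(6,2)·C(6,3) = 924·15·20 = 277200
h=8: C(12,8)·C(8,3)·C(4,2) = 495·56·6 = 166320
h=10: C(12,10)·C(10,4)·C(2,1) = 66·210·2 = 27720
h=12: C(12,12)·C(12,5)·C(0,0) = 1·792·1 = 792
Total favorable: 627264
Total paths: 4^12 = 16777216
P = 627264/16777216 = 9801/262144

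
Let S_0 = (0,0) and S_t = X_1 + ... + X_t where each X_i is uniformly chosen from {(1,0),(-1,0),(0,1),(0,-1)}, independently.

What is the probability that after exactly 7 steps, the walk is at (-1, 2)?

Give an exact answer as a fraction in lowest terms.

Let h be the number of horizontal steps (so 7-h are vertical). To end at (-1,2) need (h-1)/2 right-steps and ((7-h)+2)/2 up-steps.
Sum over h with 1 ≤ h ≤ 5, h ≡ 1 (mod 2), 7-h ≡ 0 (mod 2):
h=1: C(7,1)·C(1,0)·C(6,4) = 7·1·15 = 105
h=3: C(7,3)·C(3,1)·C(4,3) = 35·3·4 = 420
h=5: C(7,5)·C(5,2)·C(2,2) = 21·10·1 = 210
Total favorable: 735
Total paths: 4^7 = 16384
P = 735/16384 = 735/16384

Answer: 735/16384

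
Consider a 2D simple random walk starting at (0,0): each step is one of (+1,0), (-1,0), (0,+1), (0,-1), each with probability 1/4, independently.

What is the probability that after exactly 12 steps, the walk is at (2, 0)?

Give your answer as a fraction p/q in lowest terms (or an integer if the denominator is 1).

Let h be the number of horizontal steps (so 12-h are vertical). To end at (2,0) need (h+2)/2 right-steps and ((12-h)+0)/2 up-steps.
Sum over h with 2 ≤ h ≤ 12, h ≡ 0 (mod 2), 12-h ≡ 0 (mod 2):
h=2: C(12,2)·C(2,2)·C(10,5) = 66·1·252 = 16632
h=4: C(12,4)·C(4,3)·C(8,4) = 495·4·70 = 138600
h=6: C(12,6)·C(6,4)·C(6,3) = 924·15·20 = 277200
h=8: C(12,8)·C(8,5)·C(4,2) = 495·56·6 = 166320
h=10: C(12,10)·C(10,6)·C(2,1) = 66·210·2 = 27720
h=12: C(12,12)·C(12,7)·C(0,0) = 1·792·1 = 792
Total favorable: 627264
Total paths: 4^12 = 16777216
P = 627264/16777216 = 9801/262144

Answer: 9801/262144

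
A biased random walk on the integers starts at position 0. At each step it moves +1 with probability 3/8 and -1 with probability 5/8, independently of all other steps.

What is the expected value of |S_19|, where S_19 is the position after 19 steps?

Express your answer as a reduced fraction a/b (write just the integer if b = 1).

Answer: 24114544045380769/4503599627370496

Derivation:
S_19 takes values m ≡ 1 (mod 2) with |m| ≤ 19; P(S_19=m) = C(19,(19+m)/2) · (3/8)^((19+m)/2) · (5/8)^((19-m)/2).
Distribution: P(S=-19)=19073486328125/144115188075855872, P(S=-17)=217437744140625/144115188075855872, P(S=-15)=1174163818359375/144115188075855872, P(S=-13)=3992156982421875/144115188075855872, P(S=-11)=2395294189453125/36028797018963968, P(S=-9)=4311529541015625/36028797018963968, P(S=-7)=6036141357421875/36028797018963968, P(S=-5)=6725986083984375/36028797018963968, P(S=-3)=12106774951171875/72057594037927936, P(S=-1)=8878301630859375/72057594037927936, P(S=1)=5326980978515625/72057594037927936, P(S=3)=2615063389453125/72057594037927936, P(S=5)=523012677890625/36028797018963968, P(S=7)=168973326703125/36028797018963968, P(S=9)=43450284009375/36028797018963968, P(S=11)=8690056801875/36028797018963968, P(S=13)=5214034081125/144115188075855872, P(S=15)=552074196825/144115188075855872, P(S=17)=36804946455/144115188075855872, P(S=19)=1162261467/144115188075855872
E[|S_19|] = Σ_m |m|·P(S_19=m) = 24114544045380769/4503599627370496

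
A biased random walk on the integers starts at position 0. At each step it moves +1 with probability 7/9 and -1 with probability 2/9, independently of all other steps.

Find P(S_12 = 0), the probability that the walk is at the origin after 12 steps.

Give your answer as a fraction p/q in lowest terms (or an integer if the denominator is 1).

To be at 0 after 12 steps: need exactly 6 steps of +1 and 6 of -1.
Number of such sequences: C(12,6) = 924
Each has probability (7/9)^6 · (2/9)^6 = 7529536/282429536481
P = 924 · 7529536/282429536481 = 2319097088/94143178827

Answer: 2319097088/94143178827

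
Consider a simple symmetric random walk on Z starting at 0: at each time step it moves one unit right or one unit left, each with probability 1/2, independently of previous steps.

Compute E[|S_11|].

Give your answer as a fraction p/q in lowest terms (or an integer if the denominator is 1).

Answer: 693/256

Derivation:
S_11 takes values m ≡ 1 (mod 2) with |m| ≤ 11; P(S_11=m) = C(11,(11+m)/2)/2^11.
Total paths: 2^11 = 2048
Distribution: P(S=-11)=1/2048, P(S=-9)=11/2048, P(S=-7)=55/2048, P(S=-5)=165/2048, P(S=-3)=330/2048, P(S=-1)=462/2048, P(S=1)=462/2048, P(S=3)=330/2048, P(S=5)=165/2048, P(S=7)=55/2048, P(S=9)=11/2048, P(S=11)=1/2048
E[|S_11|] = Σ_m |m|·P(S_11=m) = 5544/2048 = 693/256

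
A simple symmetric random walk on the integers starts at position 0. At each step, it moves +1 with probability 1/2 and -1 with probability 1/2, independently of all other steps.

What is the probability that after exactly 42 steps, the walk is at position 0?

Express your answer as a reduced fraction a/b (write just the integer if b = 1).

Answer: 67282234305/549755813888

Derivation:
To return to 0 after 42 steps: need exactly 21 steps of +1 and 21 of -1.
Favorable paths: C(42,21) = 538257874440
Total paths: 2^42 = 4398046511104
P = 538257874440/4398046511104 = 67282234305/549755813888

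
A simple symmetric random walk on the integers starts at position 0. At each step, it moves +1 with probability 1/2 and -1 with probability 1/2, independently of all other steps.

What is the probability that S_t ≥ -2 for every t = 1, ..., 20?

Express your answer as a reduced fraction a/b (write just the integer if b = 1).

Let f(t,s) = #length-t paths at position s with S_1..S_t all ≥ -2.
f(t,s) = f(t-1,s-1) + f(t-1,s+1) for s ≥ -2; f(t,s) = 0 for s < -2.
t=0: f(0,0)=1
t=1: f(1,-1)=1 f(1,1)=1
t=2: f(2,-2)=1 f(2,0)=2 f(2,2)=1
t=3: f(3,-1)=3 f(3,1)=3 f(3,3)=1
t=4: f(4,-2)=3 f(4,0)=6 f(4,2)=4 f(4,4)=1
t=5: f(5,-1)=9 f(5,1)=10 f(5,3)=5 f(5,5)=1
t=6: f(6,-2)=9 f(6,0)=19 f(6,2)=15 f(6,4)=6 f(6,6)=1
t=7: f(7,-1)=28 f(7,1)=34 f(7,3)=21 f(7,5)=7 f(7,7)=1
t=8: f(8,-2)=28 f(8,0)=62 f(8,2)=55 f(8,4)=28 f(8,6)=8 f(8,8)=1
t=9: f(9,-1)=90 f(9,1)=117 f(9,3)=83 f(9,5)=36 f(9,7)=9 f(9,9)=1
t=10: f(10,-2)=90 f(10,0)=207 f(10,2)=200 f(10,4)=119 f(10,6)=45 f(10,8)=10 f(10,10)=1
t=11: f(11,-1)=297 f(11,1)=407 f(11,3)=319 f(11,5)=164 f(11,7)=55 f(11,9)=11 f(11,11)=1
t=12: f(12,-2)=297 f(12,0)=704 f(12,2)=726 f(12,4)=483 f(12,6)=219 f(12,8)=66 f(12,10)=12 f(12,12)=1
t=13: f(13,-1)=1001 f(13,1)=1430 f(13,3)=1209 f(13,5)=702 f(13,7)=285 f(13,9)=78 f(13,11)=13 f(13,13)=1
t=14: f(14,-2)=1001 f(14,0)=2431 f(14,2)=2639 f(14,4)=1911 f(14,6)=987 f(14,8)=363 f(14,10)=91 f(14,12)=14 f(14,14)=1
t=15: f(15,-1)=3432 f(15,1)=5070 f(15,3)=4550 f(15,5)=2898 f(15,7)=1350 f(15,9)=454 f(15,11)=105 f(15,13)=15 f(15,15)=1
t=16: f(16,-2)=3432 f(16,0)=8502 f(16,2)=9620 f(16,4)=7448 f(16,6)=4248 f(16,8)=1804 f(16,10)=559 f(16,12)=120 f(16,14)=16 f(16,16)=1
t=17: f(17,-1)=11934 f(17,1)=18122 f(17,3)=17068 f(17,5)=11696 f(17,7)=6052 f(17,9)=2363 f(17,11)=679 f(17,13)=136 f(17,15)=17 f(17,17)=1
t=18: f(18,-2)=11934 f(18,0)=30056 f(18,2)=35190 f(18,4)=28764 f(18,6)=17748 f(18,8)=8415 f(18,10)=3042 f(18,12)=815 f(18,14)=153 f(18,16)=18 f(18,18)=1
t=19: f(19,-1)=41990 f(19,1)=65246 f(19,3)=63954 f(19,5)=46512 f(19,7)=26163 f(19,9)=11457 f(19,11)=3857 f(19,13)=968 f(19,15)=171 f(19,17)=19 f(19,19)=1
t=20: f(20,-2)=41990 f(20,0)=107236 f(20,2)=129200 f(20,4)=110466 f(20,6)=72675 f(20,8)=37620 f(20,10)=15314 f(20,12)=4825 f(20,14)=1139 f(20,16)=190 f(20,18)=20 f(20,20)=1
Σ_s f(20,s) = 520676
P = 520676/1048576 = 130169/262144

Answer: 130169/262144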